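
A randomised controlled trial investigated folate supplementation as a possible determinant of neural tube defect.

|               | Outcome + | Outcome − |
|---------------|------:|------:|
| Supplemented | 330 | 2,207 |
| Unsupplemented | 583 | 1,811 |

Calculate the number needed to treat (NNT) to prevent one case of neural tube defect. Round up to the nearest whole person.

Risk in treated group = 330/2537 = 0.13007; risk in control = 583/2394 = 0.24353.
Absolute risk reduction = 0.24353 − 0.13007 = 0.11345
NNT = 1 / ARR = 1 / 0.11345 = 8.814 → round up → 9

9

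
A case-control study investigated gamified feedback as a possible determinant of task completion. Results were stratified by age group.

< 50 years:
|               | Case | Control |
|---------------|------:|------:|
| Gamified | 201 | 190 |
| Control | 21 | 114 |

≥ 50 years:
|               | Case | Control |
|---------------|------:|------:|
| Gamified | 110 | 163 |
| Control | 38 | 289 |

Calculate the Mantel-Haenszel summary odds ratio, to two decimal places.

5.39

OR_MH = Σ(aᵢdᵢ/nᵢ) / Σ(bᵢcᵢ/nᵢ), where nᵢ is the stratum total.
Stratum 1 (< 50 years): n = 526; a·d/n = 201·114/526 = 43.5627; b·c/n = 190·21/526 = 7.5856
Stratum 2 (≥ 50 years): n = 600; a·d/n = 110·289/600 = 52.9833; b·c/n = 163·38/600 = 10.3233
OR_MH = (43.5627 + 52.9833) / (7.5856 + 10.3233) = 96.5461 / 17.9089 = 5.39096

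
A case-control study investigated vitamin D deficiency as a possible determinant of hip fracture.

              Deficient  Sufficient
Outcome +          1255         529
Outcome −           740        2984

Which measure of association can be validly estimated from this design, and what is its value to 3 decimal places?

9.567

Reading the table with exposure as columns: a = 1255 (Deficient, case), b = 740 (Deficient, non-case), c = 529 (Sufficient, case), d = 2984.
This is a case-control study: participants were sampled on outcome status, so risks in the source population cannot be estimated directly — relative risk is not valid here. The odds ratio is the appropriate measure.
OR = (a·d)/(b·c) = (1255 × 2984) / (740 × 529) = 3744920 / 391460 = 9.56655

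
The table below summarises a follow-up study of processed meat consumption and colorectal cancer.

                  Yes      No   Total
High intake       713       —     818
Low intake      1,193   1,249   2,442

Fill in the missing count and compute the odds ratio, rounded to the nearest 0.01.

7.11

The missing cell is in the exposed row: 818 − 713 = 105.
So a = 713, b = 105, c = 1193, d = 1249.
OR = (a·d)/(b·c) = (713 × 1249) / (105 × 1193) = 890537 / 125265 = 7.10922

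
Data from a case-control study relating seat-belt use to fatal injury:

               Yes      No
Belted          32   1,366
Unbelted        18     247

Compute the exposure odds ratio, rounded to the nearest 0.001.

0.321

Cells: a = 32, b = 1366, c = 18, d = 247.
OR = (a·d)/(b·c) = (32 × 247) / (1366 × 18) = 7904 / 24588 = 0.32146
Exposure is associated with lower odds of fatal injury (OR = 0.32 < 1).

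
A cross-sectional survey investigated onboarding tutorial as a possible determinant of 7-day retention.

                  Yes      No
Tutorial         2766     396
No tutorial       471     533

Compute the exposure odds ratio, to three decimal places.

Cells: a = 2766, b = 396, c = 471, d = 533.
OR = (a·d)/(b·c) = (2766 × 533) / (396 × 471) = 1474278 / 186516 = 7.90430
The odds of 7-day retention are about 7.90 times as high in the tutorial group.

7.904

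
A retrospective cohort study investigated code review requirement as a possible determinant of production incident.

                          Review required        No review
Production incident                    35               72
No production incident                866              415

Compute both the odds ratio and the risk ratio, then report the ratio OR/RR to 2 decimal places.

0.89

Reading the table with exposure as columns: a = 35 (Review required, case), b = 866 (Review required, non-case), c = 72 (No review, case), d = 415.
OR = (35·415)/(866·72) = 14525/62352 = 0.23295
Risk in exposed = 35/901 = 0.03885; risk in unexposed = 72/487 = 0.14784; RR = 0.26275
OR/RR = 0.23295 / 0.26275 = 0.88660
The outcome is not rare, so the OR lies further from 1 than the RR.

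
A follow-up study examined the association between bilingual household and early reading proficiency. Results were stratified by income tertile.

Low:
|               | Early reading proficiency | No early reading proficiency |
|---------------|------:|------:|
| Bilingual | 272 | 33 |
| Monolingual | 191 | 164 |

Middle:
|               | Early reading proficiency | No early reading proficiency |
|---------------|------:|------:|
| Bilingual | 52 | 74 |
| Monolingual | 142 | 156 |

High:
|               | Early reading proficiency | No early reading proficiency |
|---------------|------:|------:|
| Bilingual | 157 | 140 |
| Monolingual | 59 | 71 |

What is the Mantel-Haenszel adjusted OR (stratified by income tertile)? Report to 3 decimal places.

2.102

OR_MH = Σ(aᵢdᵢ/nᵢ) / Σ(bᵢcᵢ/nᵢ), where nᵢ is the stratum total.
Stratum 1 (Low): n = 660; a·d/n = 272·164/660 = 67.5879; b·c/n = 33·191/660 = 9.5500
Stratum 2 (Middle): n = 424; a·d/n = 52·156/424 = 19.1321; b·c/n = 74·142/424 = 24.7830
Stratum 3 (High): n = 427; a·d/n = 157·71/427 = 26.1054; b·c/n = 140·59/427 = 19.3443
OR_MH = (67.5879 + 19.1321 + 26.1054) / (9.5500 + 24.7830 + 19.3443) = 112.8253 / 53.6773 = 2.10192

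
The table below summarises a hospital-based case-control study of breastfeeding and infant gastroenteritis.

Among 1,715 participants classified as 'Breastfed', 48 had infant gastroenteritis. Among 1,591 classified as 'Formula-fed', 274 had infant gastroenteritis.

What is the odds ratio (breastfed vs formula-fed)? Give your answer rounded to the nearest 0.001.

From the description: a = 48, b = 1667, c = 274, d = 1317.
OR = (a·d)/(b·c) = (48 × 1317) / (1667 × 274) = 63216 / 456758 = 0.13840
Exposure is associated with lower odds of infant gastroenteritis (OR = 0.14 < 1).

0.138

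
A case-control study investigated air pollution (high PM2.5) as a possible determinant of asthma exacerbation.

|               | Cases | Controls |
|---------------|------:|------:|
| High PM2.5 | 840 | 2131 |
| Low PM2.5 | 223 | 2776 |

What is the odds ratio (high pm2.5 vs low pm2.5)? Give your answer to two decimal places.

4.91

Cells: a = 840, b = 2131, c = 223, d = 2776.
OR = (a·d)/(b·c) = (840 × 2776) / (2131 × 223) = 2331840 / 475213 = 4.90694
The odds of asthma exacerbation are about 4.91 times as high in the high pm2.5 group.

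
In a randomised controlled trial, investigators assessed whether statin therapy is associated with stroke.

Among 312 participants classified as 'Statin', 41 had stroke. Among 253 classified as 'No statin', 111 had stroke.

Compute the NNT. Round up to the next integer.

Risk in treated group = 41/312 = 0.13141; risk in control = 111/253 = 0.43874.
Absolute risk reduction = 0.43874 − 0.13141 = 0.30732
NNT = 1 / ARR = 1 / 0.30732 = 3.254 → round up → 4

4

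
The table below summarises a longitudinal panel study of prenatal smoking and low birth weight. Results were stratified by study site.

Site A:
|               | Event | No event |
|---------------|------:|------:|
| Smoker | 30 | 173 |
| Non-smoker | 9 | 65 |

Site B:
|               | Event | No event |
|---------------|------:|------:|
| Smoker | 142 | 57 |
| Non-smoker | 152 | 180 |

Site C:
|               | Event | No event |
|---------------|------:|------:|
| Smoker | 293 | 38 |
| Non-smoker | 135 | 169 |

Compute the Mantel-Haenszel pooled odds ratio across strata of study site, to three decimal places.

OR_MH = Σ(aᵢdᵢ/nᵢ) / Σ(bᵢcᵢ/nᵢ), where nᵢ is the stratum total.
Stratum 1 (Site A): n = 277; a·d/n = 30·65/277 = 7.0397; b·c/n = 173·9/277 = 5.6209
Stratum 2 (Site B): n = 531; a·d/n = 142·180/531 = 48.1356; b·c/n = 57·152/531 = 16.3164
Stratum 3 (Site C): n = 635; a·d/n = 293·169/635 = 77.9795; b·c/n = 38·135/635 = 8.0787
OR_MH = (7.0397 + 48.1356 + 77.9795) / (5.6209 + 16.3164 + 8.0787) = 133.1548 / 30.0161 = 4.43612

4.436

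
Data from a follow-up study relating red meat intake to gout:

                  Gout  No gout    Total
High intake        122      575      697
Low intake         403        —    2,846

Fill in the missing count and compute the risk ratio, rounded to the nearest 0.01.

1.24

The missing cell is in the unexposed row: 2846 − 403 = 2443.
So a = 122, b = 575, c = 403, d = 2443.
RR = [a/(a+b)] / [c/(c+d)] = (122/697) / (403/2846) = 0.17504/0.14160 = 1.23611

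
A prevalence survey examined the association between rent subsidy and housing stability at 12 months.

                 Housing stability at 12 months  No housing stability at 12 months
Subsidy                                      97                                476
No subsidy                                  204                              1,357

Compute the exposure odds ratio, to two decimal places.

1.36

Cells: a = 97, b = 476, c = 204, d = 1357.
OR = (a·d)/(b·c) = (97 × 1357) / (476 × 204) = 131629 / 97104 = 1.35555
The odds of housing stability at 12 months are about 1.36 times as high in the subsidy group.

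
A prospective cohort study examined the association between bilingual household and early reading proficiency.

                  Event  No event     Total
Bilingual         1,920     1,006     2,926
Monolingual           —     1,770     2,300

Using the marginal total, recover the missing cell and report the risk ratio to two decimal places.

2.85

The missing cell is in the unexposed row: 2300 − 1770 = 530.
So a = 1920, b = 1006, c = 530, d = 1770.
RR = [a/(a+b)] / [c/(c+d)] = (1920/2926) / (530/2300) = 0.65619/0.23043 = 2.84760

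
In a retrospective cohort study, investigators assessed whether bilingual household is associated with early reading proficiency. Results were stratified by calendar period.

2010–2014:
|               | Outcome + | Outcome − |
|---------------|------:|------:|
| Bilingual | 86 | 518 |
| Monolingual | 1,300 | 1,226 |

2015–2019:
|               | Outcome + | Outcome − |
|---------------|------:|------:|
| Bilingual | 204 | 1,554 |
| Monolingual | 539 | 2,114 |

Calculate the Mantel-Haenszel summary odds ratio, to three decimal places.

OR_MH = Σ(aᵢdᵢ/nᵢ) / Σ(bᵢcᵢ/nᵢ), where nᵢ is the stratum total.
Stratum 1 (2010–2014): n = 3130; a·d/n = 86·1226/3130 = 33.6856; b·c/n = 518·1300/3130 = 215.1438
Stratum 2 (2015–2019): n = 4411; a·d/n = 204·2114/4411 = 97.7683; b·c/n = 1554·539/4411 = 189.8903
OR_MH = (33.6856 + 97.7683) / (215.1438 + 189.8903) = 131.4539 / 405.0340 = 0.32455

0.325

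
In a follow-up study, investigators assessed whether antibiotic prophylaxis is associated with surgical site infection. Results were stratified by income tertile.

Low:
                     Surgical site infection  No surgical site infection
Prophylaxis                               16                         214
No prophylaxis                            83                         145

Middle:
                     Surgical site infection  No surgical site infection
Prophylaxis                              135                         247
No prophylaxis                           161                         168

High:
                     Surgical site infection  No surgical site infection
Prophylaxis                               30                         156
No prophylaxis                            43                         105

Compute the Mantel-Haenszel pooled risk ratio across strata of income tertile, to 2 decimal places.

RR_MH = Σ(aᵢ·n₀ᵢ/nᵢ) / Σ(cᵢ·n₁ᵢ/nᵢ), with n₁ᵢ = aᵢ+bᵢ (exposed), n₀ᵢ = cᵢ+dᵢ (unexposed), nᵢ = n₁ᵢ+n₀ᵢ.
Stratum 1 (Low): n₁ = 230, n₀ = 228, n = 458; a·n₀/n = 16·228/458 = 7.9651; c·n₁/n = 83·230/458 = 41.6812
Stratum 2 (Middle): n₁ = 382, n₀ = 329, n = 711; a·n₀/n = 135·329/711 = 62.4684; c·n₁/n = 161·382/711 = 86.5007
Stratum 3 (High): n₁ = 186, n₀ = 148, n = 334; a·n₀/n = 30·148/334 = 13.2934; c·n₁/n = 43·186/334 = 23.9461
RR_MH = (7.9651 + 62.4684 + 13.2934) / (41.6812 + 86.5007 + 23.9461) = 83.7268 / 152.1280 = 0.55037

0.55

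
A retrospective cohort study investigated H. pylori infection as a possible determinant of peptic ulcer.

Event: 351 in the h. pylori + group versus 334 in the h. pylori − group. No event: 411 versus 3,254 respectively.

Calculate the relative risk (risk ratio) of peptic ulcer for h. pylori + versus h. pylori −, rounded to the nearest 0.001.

From the description: a = 351, b = 411, c = 334, d = 3254.
Risk in exposed = 351/762 = 0.46063; risk in unexposed = 334/3588 = 0.09309.
RR = 0.46063 / 0.09309 = 4.94832
The risk among the exposed is 4.95 times that among the unexposed.

4.948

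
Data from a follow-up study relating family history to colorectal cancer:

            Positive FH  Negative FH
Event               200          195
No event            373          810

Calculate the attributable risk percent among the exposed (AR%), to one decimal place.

Reading the table with exposure as columns: a = 200 (Positive FH, case), b = 373 (Positive FH, non-case), c = 195 (Negative FH, case), d = 810.
Risk in exposed = 200/573 = 0.34904; risk in unexposed = 195/1005 = 0.19403.
RR = 0.34904/0.19403 = 1.79890
AR% = (RR − 1)/RR × 100 = (1.79890 − 1)/1.79890 × 100 = 44.4104%

44.4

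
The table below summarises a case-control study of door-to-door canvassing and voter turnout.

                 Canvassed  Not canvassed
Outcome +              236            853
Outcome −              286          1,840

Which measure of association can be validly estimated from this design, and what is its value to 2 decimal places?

1.78

Reading the table with exposure as columns: a = 236 (Canvassed, case), b = 286 (Canvassed, non-case), c = 853 (Not canvassed, case), d = 1840.
This is a case-control study: participants were sampled on outcome status, so risks in the source population cannot be estimated directly — relative risk is not valid here. The odds ratio is the appropriate measure.
OR = (a·d)/(b·c) = (236 × 1840) / (286 × 853) = 434240 / 243958 = 1.77998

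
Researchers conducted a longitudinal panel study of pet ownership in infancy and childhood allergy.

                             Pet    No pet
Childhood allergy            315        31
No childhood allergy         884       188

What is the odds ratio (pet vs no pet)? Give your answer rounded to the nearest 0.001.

2.161

Reading the table with exposure as columns: a = 315 (Pet, case), b = 884 (Pet, non-case), c = 31 (No pet, case), d = 188.
OR = (a·d)/(b·c) = (315 × 188) / (884 × 31) = 59220 / 27404 = 2.16100
The odds of childhood allergy are about 2.16 times as high in the pet group.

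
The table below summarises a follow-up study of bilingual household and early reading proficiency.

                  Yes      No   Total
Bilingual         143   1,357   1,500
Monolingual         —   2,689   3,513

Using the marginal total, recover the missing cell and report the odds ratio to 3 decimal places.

0.344

The missing cell is in the unexposed row: 3513 − 2689 = 824.
So a = 143, b = 1357, c = 824, d = 2689.
OR = (a·d)/(b·c) = (143 × 2689) / (1357 × 824) = 384527 / 1118168 = 0.34389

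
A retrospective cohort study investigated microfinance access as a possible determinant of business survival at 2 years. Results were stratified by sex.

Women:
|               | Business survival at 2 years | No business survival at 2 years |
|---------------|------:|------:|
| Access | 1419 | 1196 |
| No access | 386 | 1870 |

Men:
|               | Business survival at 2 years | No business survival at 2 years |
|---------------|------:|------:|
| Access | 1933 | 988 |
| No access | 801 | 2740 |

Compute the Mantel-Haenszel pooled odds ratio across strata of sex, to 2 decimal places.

6.28

OR_MH = Σ(aᵢdᵢ/nᵢ) / Σ(bᵢcᵢ/nᵢ), where nᵢ is the stratum total.
Stratum 1 (Women): n = 4871; a·d/n = 1419·1870/4871 = 544.7608; b·c/n = 1196·386/4871 = 94.7764
Stratum 2 (Men): n = 6462; a·d/n = 1933·2740/6462 = 819.6255; b·c/n = 988·801/6462 = 122.4680
OR_MH = (544.7608 + 819.6255) / (94.7764 + 122.4680) = 1364.3863 / 217.2444 = 6.28042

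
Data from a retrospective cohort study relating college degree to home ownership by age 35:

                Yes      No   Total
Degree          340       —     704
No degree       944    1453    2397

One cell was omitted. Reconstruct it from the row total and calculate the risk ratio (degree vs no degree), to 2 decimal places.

1.23

The missing cell is in the exposed row: 704 − 340 = 364.
So a = 340, b = 364, c = 944, d = 1453.
RR = [a/(a+b)] / [c/(c+d)] = (340/704) / (944/2397) = 0.48295/0.39383 = 1.22632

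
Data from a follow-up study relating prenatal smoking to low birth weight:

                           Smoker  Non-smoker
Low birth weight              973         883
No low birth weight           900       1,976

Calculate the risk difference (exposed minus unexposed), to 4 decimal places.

0.2106

Reading the table with exposure as columns: a = 973 (Smoker, case), b = 900 (Smoker, non-case), c = 883 (Non-smoker, case), d = 1976.
Risk in exposed = 973/1873 = 0.519487; risk in unexposed = 883/2859 = 0.308849.
Risk difference = 0.519487 − 0.308849 = 0.210638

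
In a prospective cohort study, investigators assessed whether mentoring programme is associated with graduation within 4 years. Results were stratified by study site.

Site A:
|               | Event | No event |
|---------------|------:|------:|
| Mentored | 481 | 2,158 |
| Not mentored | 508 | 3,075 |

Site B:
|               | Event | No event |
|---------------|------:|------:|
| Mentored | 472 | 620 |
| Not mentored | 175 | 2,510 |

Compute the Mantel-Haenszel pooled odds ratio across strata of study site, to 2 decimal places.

2.69

OR_MH = Σ(aᵢdᵢ/nᵢ) / Σ(bᵢcᵢ/nᵢ), where nᵢ is the stratum total.
Stratum 1 (Site A): n = 6222; a·d/n = 481·3075/6222 = 237.7170; b·c/n = 2158·508/6222 = 176.1916
Stratum 2 (Site B): n = 3777; a·d/n = 472·2510/3777 = 313.6669; b·c/n = 620·175/3777 = 28.7265
OR_MH = (237.7170 + 313.6669) / (176.1916 + 28.7265) = 551.3839 / 204.9181 = 2.69075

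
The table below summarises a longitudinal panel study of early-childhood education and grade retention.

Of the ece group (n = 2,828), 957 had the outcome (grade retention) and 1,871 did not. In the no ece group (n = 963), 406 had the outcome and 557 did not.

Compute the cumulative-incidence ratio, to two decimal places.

From the description: a = 957, b = 1871, c = 406, d = 557.
Risk in exposed = 957/2828 = 0.33840; risk in unexposed = 406/963 = 0.42160.
RR = 0.33840 / 0.42160 = 0.80266
The risk is 20% lower among the exposed than among the unexposed.

0.80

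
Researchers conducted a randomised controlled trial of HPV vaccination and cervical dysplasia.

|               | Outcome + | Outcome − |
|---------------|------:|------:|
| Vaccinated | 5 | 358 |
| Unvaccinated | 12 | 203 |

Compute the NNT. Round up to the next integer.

24

Risk in treated group = 5/363 = 0.01377; risk in control = 12/215 = 0.05581.
Absolute risk reduction = 0.05581 − 0.01377 = 0.04204
NNT = 1 / ARR = 1 / 0.04204 = 23.787 → round up → 24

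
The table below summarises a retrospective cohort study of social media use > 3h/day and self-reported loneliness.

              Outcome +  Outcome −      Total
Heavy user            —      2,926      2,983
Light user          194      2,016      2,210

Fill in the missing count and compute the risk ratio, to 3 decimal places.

The missing cell is in the exposed row: 2983 − 2926 = 57.
So a = 57, b = 2926, c = 194, d = 2016.
RR = [a/(a+b)] / [c/(c+d)] = (57/2983) / (194/2210) = 0.01911/0.08778 = 0.21768

0.218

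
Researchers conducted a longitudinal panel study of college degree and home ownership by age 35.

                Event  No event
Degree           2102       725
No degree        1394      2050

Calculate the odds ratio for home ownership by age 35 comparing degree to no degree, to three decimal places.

4.264

Cells: a = 2102, b = 725, c = 1394, d = 2050.
OR = (a·d)/(b·c) = (2102 × 2050) / (725 × 1394) = 4309100 / 1010650 = 4.26369
The odds of home ownership by age 35 are about 4.26 times as high in the degree group.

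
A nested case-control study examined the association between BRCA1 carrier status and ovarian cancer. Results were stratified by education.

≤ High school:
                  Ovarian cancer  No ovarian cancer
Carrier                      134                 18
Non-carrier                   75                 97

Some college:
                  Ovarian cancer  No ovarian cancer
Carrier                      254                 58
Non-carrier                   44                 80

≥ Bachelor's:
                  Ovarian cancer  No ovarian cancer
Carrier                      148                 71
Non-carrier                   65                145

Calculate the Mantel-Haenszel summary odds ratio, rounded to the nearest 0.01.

6.58

OR_MH = Σ(aᵢdᵢ/nᵢ) / Σ(bᵢcᵢ/nᵢ), where nᵢ is the stratum total.
Stratum 1 (≤ High school): n = 324; a·d/n = 134·97/324 = 40.1173; b·c/n = 18·75/324 = 4.1667
Stratum 2 (Some college): n = 436; a·d/n = 254·80/436 = 46.6055; b·c/n = 58·44/436 = 5.8532
Stratum 3 (≥ Bachelor's): n = 429; a·d/n = 148·145/429 = 50.0233; b·c/n = 71·65/429 = 10.7576
OR_MH = (40.1173 + 46.6055 + 50.0233) / (4.1667 + 5.8532 + 10.7576) = 136.7461 / 20.7775 = 6.58147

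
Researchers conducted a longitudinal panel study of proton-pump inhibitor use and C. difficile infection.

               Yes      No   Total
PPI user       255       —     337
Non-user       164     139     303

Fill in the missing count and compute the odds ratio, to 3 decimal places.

2.636

The missing cell is in the exposed row: 337 − 255 = 82.
So a = 255, b = 82, c = 164, d = 139.
OR = (a·d)/(b·c) = (255 × 139) / (82 × 164) = 35445 / 13448 = 2.63571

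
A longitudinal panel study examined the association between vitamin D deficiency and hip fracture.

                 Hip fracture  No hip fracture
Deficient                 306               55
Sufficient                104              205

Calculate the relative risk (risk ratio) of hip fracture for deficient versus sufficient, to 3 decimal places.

Cells: a = 306, b = 55, c = 104, d = 205.
Risk in exposed = 306/361 = 0.84765; risk in unexposed = 104/309 = 0.33657.
RR = 0.84765 / 0.33657 = 2.51848
The risk among the exposed is 2.52 times that among the unexposed.

2.518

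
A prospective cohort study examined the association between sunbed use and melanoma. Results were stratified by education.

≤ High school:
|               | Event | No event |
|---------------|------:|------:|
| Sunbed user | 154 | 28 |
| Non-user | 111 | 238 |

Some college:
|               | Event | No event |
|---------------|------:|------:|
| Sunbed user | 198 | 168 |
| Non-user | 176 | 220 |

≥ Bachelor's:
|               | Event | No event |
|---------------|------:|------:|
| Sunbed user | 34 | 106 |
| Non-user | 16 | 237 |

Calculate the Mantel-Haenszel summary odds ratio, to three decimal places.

OR_MH = Σ(aᵢdᵢ/nᵢ) / Σ(bᵢcᵢ/nᵢ), where nᵢ is the stratum total.
Stratum 1 (≤ High school): n = 531; a·d/n = 154·238/531 = 69.0245; b·c/n = 28·111/531 = 5.8531
Stratum 2 (Some college): n = 762; a·d/n = 198·220/762 = 57.1654; b·c/n = 168·176/762 = 38.8031
Stratum 3 (≥ Bachelor's): n = 393; a·d/n = 34·237/393 = 20.5038; b·c/n = 106·16/393 = 4.3155
OR_MH = (69.0245 + 57.1654 + 20.5038) / (5.8531 + 38.8031 + 4.3155) = 146.6937 / 48.9718 = 2.99547

2.995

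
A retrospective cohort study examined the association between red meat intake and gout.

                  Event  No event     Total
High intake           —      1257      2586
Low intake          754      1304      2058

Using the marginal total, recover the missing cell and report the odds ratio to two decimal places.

The missing cell is in the exposed row: 2586 − 1257 = 1329.
So a = 1329, b = 1257, c = 754, d = 1304.
OR = (a·d)/(b·c) = (1329 × 1304) / (1257 × 754) = 1733016 / 947778 = 1.82850

1.83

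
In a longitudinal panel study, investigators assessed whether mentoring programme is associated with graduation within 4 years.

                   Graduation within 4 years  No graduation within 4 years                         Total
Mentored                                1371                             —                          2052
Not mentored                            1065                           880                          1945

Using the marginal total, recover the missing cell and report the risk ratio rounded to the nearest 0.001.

1.220

The missing cell is in the exposed row: 2052 − 1371 = 681.
So a = 1371, b = 681, c = 1065, d = 880.
RR = [a/(a+b)] / [c/(c+d)] = (1371/2052) / (1065/1945) = 0.66813/0.54756 = 1.22020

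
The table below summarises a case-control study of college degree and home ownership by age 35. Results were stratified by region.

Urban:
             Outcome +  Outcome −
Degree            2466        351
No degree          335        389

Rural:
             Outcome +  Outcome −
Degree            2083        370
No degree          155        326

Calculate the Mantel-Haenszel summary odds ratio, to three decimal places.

OR_MH = Σ(aᵢdᵢ/nᵢ) / Σ(bᵢcᵢ/nᵢ), where nᵢ is the stratum total.
Stratum 1 (Urban): n = 3541; a·d/n = 2466·389/3541 = 270.9048; b·c/n = 351·335/3541 = 33.2067
Stratum 2 (Rural): n = 2934; a·d/n = 2083·326/2934 = 231.4444; b·c/n = 370·155/2934 = 19.5467
OR_MH = (270.9048 + 231.4444) / (33.2067 + 19.5467) = 502.3493 / 52.7534 = 9.52259

9.523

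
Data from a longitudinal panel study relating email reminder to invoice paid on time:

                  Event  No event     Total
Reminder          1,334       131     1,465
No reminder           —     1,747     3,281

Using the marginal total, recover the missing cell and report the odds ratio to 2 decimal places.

11.60

The missing cell is in the unexposed row: 3281 − 1747 = 1534.
So a = 1334, b = 131, c = 1534, d = 1747.
OR = (a·d)/(b·c) = (1334 × 1747) / (131 × 1534) = 2330498 / 200954 = 11.59717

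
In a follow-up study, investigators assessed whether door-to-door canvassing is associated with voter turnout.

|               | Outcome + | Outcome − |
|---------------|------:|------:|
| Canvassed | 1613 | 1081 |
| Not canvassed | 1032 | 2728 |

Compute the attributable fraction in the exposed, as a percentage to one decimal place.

54.2

Cells: a = 1613, b = 1081, c = 1032, d = 2728.
Risk in exposed = 1613/2694 = 0.59874; risk in unexposed = 1032/3760 = 0.27447.
RR = 0.59874/0.27447 = 2.18145
AR% = (RR − 1)/RR × 100 = (2.18145 − 1)/2.18145 × 100 = 54.1589%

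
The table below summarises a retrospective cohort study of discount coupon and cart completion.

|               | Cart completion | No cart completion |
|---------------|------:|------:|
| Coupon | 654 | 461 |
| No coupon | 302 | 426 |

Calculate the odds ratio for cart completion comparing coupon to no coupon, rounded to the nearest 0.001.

2.001

Cells: a = 654, b = 461, c = 302, d = 426.
OR = (a·d)/(b·c) = (654 × 426) / (461 × 302) = 278604 / 139222 = 2.00115
The odds of cart completion are about 2.00 times as high in the coupon group.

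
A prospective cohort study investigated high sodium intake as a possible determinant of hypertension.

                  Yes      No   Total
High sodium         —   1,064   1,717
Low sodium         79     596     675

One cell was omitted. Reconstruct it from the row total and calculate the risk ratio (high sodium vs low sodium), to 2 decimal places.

The missing cell is in the exposed row: 1717 − 1064 = 653.
So a = 653, b = 1064, c = 79, d = 596.
RR = [a/(a+b)] / [c/(c+d)] = (653/1717) / (79/675) = 0.38031/0.11704 = 3.24952

3.25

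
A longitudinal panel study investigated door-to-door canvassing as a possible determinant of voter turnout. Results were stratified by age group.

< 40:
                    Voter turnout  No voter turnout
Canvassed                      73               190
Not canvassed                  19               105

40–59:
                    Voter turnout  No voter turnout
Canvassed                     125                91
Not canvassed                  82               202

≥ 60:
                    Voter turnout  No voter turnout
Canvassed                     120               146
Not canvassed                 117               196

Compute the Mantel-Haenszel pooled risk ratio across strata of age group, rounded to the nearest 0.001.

RR_MH = Σ(aᵢ·n₀ᵢ/nᵢ) / Σ(cᵢ·n₁ᵢ/nᵢ), with n₁ᵢ = aᵢ+bᵢ (exposed), n₀ᵢ = cᵢ+dᵢ (unexposed), nᵢ = n₁ᵢ+n₀ᵢ.
Stratum 1 (< 40): n₁ = 263, n₀ = 124, n = 387; a·n₀/n = 73·124/387 = 23.3902; c·n₁/n = 19·263/387 = 12.9121
Stratum 2 (40–59): n₁ = 216, n₀ = 284, n = 500; a·n₀/n = 125·284/500 = 71.0000; c·n₁/n = 82·216/500 = 35.4240
Stratum 3 (≥ 60): n₁ = 266, n₀ = 313, n = 579; a·n₀/n = 120·313/579 = 64.8705; c·n₁/n = 117·266/579 = 53.7513
RR_MH = (23.3902 + 71.0000 + 64.8705) / (12.9121 + 35.4240 + 53.7513) = 159.2606 / 102.0874 = 1.56004

1.560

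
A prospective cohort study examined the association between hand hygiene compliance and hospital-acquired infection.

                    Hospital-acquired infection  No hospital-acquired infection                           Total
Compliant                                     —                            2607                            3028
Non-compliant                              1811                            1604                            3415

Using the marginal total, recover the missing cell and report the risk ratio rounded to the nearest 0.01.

The missing cell is in the exposed row: 3028 − 2607 = 421.
So a = 421, b = 2607, c = 1811, d = 1604.
RR = [a/(a+b)] / [c/(c+d)] = (421/3028) / (1811/3415) = 0.13904/0.53031 = 0.26218

0.26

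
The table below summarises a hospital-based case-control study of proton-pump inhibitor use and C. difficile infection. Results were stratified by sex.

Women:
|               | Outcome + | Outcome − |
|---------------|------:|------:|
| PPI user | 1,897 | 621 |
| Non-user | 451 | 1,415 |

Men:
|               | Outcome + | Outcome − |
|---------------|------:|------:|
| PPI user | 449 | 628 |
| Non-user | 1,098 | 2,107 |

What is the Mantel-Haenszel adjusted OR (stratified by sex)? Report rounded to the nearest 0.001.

OR_MH = Σ(aᵢdᵢ/nᵢ) / Σ(bᵢcᵢ/nᵢ), where nᵢ is the stratum total.
Stratum 1 (Women): n = 4384; a·d/n = 1897·1415/4384 = 612.2844; b·c/n = 621·451/4384 = 63.8848
Stratum 2 (Men): n = 4282; a·d/n = 449·2107/4282 = 220.9348; b·c/n = 628·1098/4282 = 161.0332
OR_MH = (612.2844 + 220.9348) / (63.8848 + 161.0332) = 833.2193 / 224.9180 = 3.70455

3.705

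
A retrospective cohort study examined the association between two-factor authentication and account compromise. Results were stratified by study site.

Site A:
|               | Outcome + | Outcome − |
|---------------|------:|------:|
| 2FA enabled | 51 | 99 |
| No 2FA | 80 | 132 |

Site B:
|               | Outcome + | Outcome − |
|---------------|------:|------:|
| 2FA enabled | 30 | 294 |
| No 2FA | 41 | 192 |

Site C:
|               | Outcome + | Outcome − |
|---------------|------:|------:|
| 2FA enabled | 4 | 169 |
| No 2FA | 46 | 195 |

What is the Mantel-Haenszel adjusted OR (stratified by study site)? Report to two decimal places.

0.49

OR_MH = Σ(aᵢdᵢ/nᵢ) / Σ(bᵢcᵢ/nᵢ), where nᵢ is the stratum total.
Stratum 1 (Site A): n = 362; a·d/n = 51·132/362 = 18.5967; b·c/n = 99·80/362 = 21.8785
Stratum 2 (Site B): n = 557; a·d/n = 30·192/557 = 10.3411; b·c/n = 294·41/557 = 21.6409
Stratum 3 (Site C): n = 414; a·d/n = 4·195/414 = 1.8841; b·c/n = 169·46/414 = 18.7778
OR_MH = (18.5967 + 10.3411 + 1.8841) / (21.8785 + 21.6409 + 18.7778) = 30.8219 / 62.2972 = 0.49476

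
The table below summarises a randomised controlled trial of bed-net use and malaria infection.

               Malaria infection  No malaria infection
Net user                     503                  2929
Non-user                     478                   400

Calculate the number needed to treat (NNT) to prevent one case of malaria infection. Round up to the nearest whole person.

3

Risk in treated group = 503/3432 = 0.14656; risk in control = 478/878 = 0.54442.
Absolute risk reduction = 0.54442 − 0.14656 = 0.39786
NNT = 1 / ARR = 1 / 0.39786 = 2.513 → round up → 3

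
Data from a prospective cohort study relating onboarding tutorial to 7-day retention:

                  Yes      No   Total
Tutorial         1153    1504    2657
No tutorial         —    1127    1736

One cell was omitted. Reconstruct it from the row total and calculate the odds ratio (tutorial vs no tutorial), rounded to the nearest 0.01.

The missing cell is in the unexposed row: 1736 − 1127 = 609.
So a = 1153, b = 1504, c = 609, d = 1127.
OR = (a·d)/(b·c) = (1153 × 1127) / (1504 × 609) = 1299431 / 915936 = 1.41869

1.42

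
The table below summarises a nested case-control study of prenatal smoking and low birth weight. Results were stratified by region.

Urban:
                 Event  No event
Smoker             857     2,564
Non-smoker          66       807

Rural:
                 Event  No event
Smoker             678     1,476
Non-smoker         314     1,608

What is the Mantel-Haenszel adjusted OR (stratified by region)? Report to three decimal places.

OR_MH = Σ(aᵢdᵢ/nᵢ) / Σ(bᵢcᵢ/nᵢ), where nᵢ is the stratum total.
Stratum 1 (Urban): n = 4294; a·d/n = 857·807/4294 = 161.0617; b·c/n = 2564·66/4294 = 39.4094
Stratum 2 (Rural): n = 4076; a·d/n = 678·1608/4076 = 267.4740; b·c/n = 1476·314/4076 = 113.7056
OR_MH = (161.0617 + 267.4740) / (39.4094 + 113.7056) = 428.5357 / 153.1150 = 2.79878

2.799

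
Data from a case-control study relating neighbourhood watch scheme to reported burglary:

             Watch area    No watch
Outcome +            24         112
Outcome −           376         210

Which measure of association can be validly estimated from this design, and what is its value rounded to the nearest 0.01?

Reading the table with exposure as columns: a = 24 (Watch area, case), b = 376 (Watch area, non-case), c = 112 (No watch, case), d = 210.
This is a case-control study: participants were sampled on outcome status, so risks in the source population cannot be estimated directly — relative risk is not valid here. The odds ratio is the appropriate measure.
OR = (a·d)/(b·c) = (24 × 210) / (376 × 112) = 5040 / 42112 = 0.11968

0.12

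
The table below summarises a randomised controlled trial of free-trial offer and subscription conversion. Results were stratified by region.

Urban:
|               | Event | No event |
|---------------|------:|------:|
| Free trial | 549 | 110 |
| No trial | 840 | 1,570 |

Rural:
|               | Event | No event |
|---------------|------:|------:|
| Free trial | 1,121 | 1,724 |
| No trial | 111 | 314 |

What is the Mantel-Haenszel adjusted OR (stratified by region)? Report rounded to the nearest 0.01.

4.38

OR_MH = Σ(aᵢdᵢ/nᵢ) / Σ(bᵢcᵢ/nᵢ), where nᵢ is the stratum total.
Stratum 1 (Urban): n = 3069; a·d/n = 549·1570/3069 = 280.8504; b·c/n = 110·840/3069 = 30.1075
Stratum 2 (Rural): n = 3270; a·d/n = 1121·314/3270 = 107.6434; b·c/n = 1724·111/3270 = 58.5211
OR_MH = (280.8504 + 107.6434) / (30.1075 + 58.5211) = 388.4939 / 88.6286 = 4.38339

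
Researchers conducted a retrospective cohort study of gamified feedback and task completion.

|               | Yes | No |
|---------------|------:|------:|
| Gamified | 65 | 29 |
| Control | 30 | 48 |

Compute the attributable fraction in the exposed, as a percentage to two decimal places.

44.38

Cells: a = 65, b = 29, c = 30, d = 48.
Risk in exposed = 65/94 = 0.69149; risk in unexposed = 30/78 = 0.38462.
RR = 0.69149/0.38462 = 1.79787
AR% = (RR − 1)/RR × 100 = (1.79787 − 1)/1.79787 × 100 = 44.3787%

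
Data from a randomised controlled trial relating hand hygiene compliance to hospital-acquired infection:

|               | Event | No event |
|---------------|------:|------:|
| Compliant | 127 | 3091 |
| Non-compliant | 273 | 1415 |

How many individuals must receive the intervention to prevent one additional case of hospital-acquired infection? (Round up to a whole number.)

Risk in treated group = 127/3218 = 0.03947; risk in control = 273/1688 = 0.16173.
Absolute risk reduction = 0.16173 − 0.03947 = 0.12226
NNT = 1 / ARR = 1 / 0.12226 = 8.179 → round up → 9

9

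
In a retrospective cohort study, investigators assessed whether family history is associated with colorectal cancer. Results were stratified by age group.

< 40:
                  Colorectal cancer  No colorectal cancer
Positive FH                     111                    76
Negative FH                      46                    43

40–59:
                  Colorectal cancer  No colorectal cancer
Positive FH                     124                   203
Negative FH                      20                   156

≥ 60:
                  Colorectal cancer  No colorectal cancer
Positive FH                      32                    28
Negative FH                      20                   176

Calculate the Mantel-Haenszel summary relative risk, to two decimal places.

RR_MH = Σ(aᵢ·n₀ᵢ/nᵢ) / Σ(cᵢ·n₁ᵢ/nᵢ), with n₁ᵢ = aᵢ+bᵢ (exposed), n₀ᵢ = cᵢ+dᵢ (unexposed), nᵢ = n₁ᵢ+n₀ᵢ.
Stratum 1 (< 40): n₁ = 187, n₀ = 89, n = 276; a·n₀/n = 111·89/276 = 35.7935; c·n₁/n = 46·187/276 = 31.1667
Stratum 2 (40–59): n₁ = 327, n₀ = 176, n = 503; a·n₀/n = 124·176/503 = 43.3877; c·n₁/n = 20·327/503 = 13.0020
Stratum 3 (≥ 60): n₁ = 60, n₀ = 196, n = 256; a·n₀/n = 32·196/256 = 24.5000; c·n₁/n = 20·60/256 = 4.6875
RR_MH = (35.7935 + 43.3877 + 24.5000) / (31.1667 + 13.0020 + 4.6875) = 103.6812 / 48.8562 = 2.12217

2.12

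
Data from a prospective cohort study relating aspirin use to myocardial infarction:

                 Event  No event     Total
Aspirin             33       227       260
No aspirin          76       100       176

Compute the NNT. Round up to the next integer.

4

Risk in treated group = 33/260 = 0.12692; risk in control = 76/176 = 0.43182.
Absolute risk reduction = 0.43182 − 0.12692 = 0.30490
NNT = 1 / ARR = 1 / 0.30490 = 3.280 → round up → 4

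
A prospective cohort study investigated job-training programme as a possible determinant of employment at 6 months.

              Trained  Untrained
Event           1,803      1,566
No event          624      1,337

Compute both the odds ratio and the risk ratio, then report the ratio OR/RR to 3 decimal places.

1.791

Reading the table with exposure as columns: a = 1803 (Trained, case), b = 624 (Trained, non-case), c = 1566 (Untrained, case), d = 1337.
OR = (1803·1337)/(624·1566) = 2410611/977184 = 2.46690
Risk in exposed = 1803/2427 = 0.74289; risk in unexposed = 1566/2903 = 0.53944; RR = 1.37715
OR/RR = 2.46690 / 1.37715 = 1.79131
The outcome is not rare, so the OR lies further from 1 than the RR.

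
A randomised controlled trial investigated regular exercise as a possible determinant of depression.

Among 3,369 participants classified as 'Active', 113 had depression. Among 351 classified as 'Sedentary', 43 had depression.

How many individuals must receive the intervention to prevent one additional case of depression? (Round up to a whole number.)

Risk in treated group = 113/3369 = 0.03354; risk in control = 43/351 = 0.12251.
Absolute risk reduction = 0.12251 − 0.03354 = 0.08897
NNT = 1 / ARR = 1 / 0.08897 = 11.240 → round up → 12

12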